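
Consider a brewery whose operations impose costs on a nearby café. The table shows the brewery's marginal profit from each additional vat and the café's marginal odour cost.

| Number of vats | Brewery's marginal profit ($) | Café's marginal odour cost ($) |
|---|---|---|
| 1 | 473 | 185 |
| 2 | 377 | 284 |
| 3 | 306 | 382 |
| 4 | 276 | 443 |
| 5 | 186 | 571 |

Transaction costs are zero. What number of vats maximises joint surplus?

Bargaining reaches the level where marginal profit last exceeds marginal odour cost.
That holds through level 2 (377 ≥ 284) but not at 3 (306 < 382).

2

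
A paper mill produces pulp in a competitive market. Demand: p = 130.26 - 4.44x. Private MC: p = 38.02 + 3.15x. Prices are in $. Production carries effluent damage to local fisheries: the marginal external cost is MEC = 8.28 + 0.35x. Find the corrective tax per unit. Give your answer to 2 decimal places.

Social marginal cost = private MC + MEC = 46.30 + 3.50x.
Set SMC = demand: 46.30 + 3.50x = 130.26 - 4.44x → x* = 10.5743.
The Pigouvian tax equals MEC at x*: 8.28 + 0.35×10.5743 = 11.9810.

tax = $11.98 per unit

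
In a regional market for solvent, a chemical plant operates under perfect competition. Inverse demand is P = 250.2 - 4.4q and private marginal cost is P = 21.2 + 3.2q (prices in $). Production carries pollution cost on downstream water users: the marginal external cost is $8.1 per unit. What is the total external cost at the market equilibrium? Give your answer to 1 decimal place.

Market equilibrium (private): 21.2 + 3.2q = 250.2 - 4.4q → q_m = 30.1316.
Total external cost = MEC × q_m = 8.1 × 30.1316 = 244.0660.

$244.1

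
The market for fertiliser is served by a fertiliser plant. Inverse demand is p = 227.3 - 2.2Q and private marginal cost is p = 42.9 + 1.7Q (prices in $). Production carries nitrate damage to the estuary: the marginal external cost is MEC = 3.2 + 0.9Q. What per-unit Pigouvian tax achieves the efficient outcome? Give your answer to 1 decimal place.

Social marginal cost = private MC + MEC = 46.1 + 2.6Q.
Set SMC = demand: 46.1 + 2.6Q = 227.3 - 2.2Q → Q* = 37.7500.
The Pigouvian tax equals MEC at Q*: 3.2 + 0.9×37.7500 = 37.1750.

tax = $37.2 per unit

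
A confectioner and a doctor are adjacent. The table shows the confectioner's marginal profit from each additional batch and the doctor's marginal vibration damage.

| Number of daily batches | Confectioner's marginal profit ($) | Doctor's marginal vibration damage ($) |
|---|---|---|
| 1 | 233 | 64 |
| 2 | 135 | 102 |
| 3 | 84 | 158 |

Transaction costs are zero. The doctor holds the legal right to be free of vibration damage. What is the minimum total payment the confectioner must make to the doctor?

Efficient level: marginal profit ≥ marginal vibration damage through level 2, so k* = 2.
With the doctor holding the right, the confectioner must at least compensate total damage at k*: 64 + 102 = 166.

$166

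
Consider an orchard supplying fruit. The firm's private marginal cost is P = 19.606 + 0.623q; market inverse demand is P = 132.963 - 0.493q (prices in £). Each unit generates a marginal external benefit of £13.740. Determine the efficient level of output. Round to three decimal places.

q* = 113.886

Social marginal cost = private MC − MEB = 5.866 + 0.623q.
Set SMC = demand: 5.866 + 0.623q = 132.963 - 0.493q → q* = 113.8862.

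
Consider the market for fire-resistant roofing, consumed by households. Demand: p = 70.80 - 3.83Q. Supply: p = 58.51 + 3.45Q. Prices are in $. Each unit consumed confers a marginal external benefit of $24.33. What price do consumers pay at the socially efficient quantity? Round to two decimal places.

Social marginal benefit = demand + MEB = 95.13 - 3.83Q.
Set SMB = MC: 95.13 - 3.83Q = 58.51 + 3.45Q → Q* = 5.0302.
Consumer price on the demand curve at Q*: 70.80 − 3.83×5.0302 = 51.5343.

P = $51.53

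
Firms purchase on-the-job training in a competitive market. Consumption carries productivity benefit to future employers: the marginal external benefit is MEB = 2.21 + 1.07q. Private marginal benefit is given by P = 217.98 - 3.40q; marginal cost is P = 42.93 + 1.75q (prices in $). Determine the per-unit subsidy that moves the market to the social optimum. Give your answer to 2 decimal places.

subsidy = $48.70 per unit

Social marginal benefit = demand + MEB = 220.19 - 2.33q.
Set SMB = MC: 220.19 - 2.33q = 42.93 + 1.75q → q* = 43.4461.
The Pigouvian subsidy equals MEB at q*: 2.21 + 1.07×43.4461 = 48.6973.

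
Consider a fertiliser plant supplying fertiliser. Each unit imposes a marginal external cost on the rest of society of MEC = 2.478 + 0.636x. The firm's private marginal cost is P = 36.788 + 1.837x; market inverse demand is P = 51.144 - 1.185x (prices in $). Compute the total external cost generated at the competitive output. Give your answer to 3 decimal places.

Market equilibrium (private): 36.788 + 1.837x = 51.144 - 1.185x → x_m = 4.7505.
Total external cost = ∫₀^{x_m} (2.478 + 0.636x) dx = 2.478×4.7505 + ½×0.636×4.7505² = 18.9481.

$18.948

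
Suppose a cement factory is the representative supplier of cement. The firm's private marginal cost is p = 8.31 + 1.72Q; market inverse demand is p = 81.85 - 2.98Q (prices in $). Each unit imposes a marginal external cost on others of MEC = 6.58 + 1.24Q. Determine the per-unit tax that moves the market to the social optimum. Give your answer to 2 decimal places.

Social marginal cost = private MC + MEC = 14.89 + 2.96Q.
Set SMC = demand: 14.89 + 2.96Q = 81.85 - 2.98Q → Q* = 11.2727.
The Pigouvian tax equals MEC at Q*: 6.58 + 1.24×11.2727 = 20.5581.

tax = $20.56 per unit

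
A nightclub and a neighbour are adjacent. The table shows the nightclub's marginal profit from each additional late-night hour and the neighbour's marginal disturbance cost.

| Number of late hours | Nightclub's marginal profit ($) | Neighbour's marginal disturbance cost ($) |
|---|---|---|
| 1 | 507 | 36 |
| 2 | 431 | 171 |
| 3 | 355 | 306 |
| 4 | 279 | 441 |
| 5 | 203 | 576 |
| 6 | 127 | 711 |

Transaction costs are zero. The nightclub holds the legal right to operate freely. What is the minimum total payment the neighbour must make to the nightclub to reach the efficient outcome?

$609

Left alone the nightclub would choose level 6 (marginal profit stays positive).
Efficient level: k* = 3 (marginal profit ≥ marginal disturbance cost through 3).
The neighbour must at least cover the nightclub's forgone profit from cutting 6→3: 279 + 203 + 127 = 609.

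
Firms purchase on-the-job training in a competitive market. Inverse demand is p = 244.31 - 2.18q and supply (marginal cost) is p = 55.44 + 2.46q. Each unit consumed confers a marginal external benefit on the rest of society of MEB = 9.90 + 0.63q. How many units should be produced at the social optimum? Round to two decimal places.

Social marginal benefit = demand + MEB = 254.21 - 1.55q.
Set SMB = MC: 254.21 - 1.55q = 55.44 + 2.46q → q* = 49.5686.

q* = 49.57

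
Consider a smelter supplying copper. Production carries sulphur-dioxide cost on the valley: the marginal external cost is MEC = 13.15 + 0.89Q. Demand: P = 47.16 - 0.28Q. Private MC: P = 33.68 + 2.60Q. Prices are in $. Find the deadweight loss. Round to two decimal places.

DWL = $39.77

Market equilibrium (private): 33.68 + 2.60Q = 47.16 - 0.28Q → Q_m = 4.6806.
Social marginal cost = private MC + MEC = 46.83 + 3.49Q.
Set SMC = demand: 46.83 + 3.49Q = 47.16 - 0.28Q → Q* = 0.0875.
Between Q* and Q_m the wedge SMC − demand runs linearly from 0 to MEC(Q_m), so the loss is a triangle.
DWL = ½ × 4.5931 × 17.3157 = 39.7664.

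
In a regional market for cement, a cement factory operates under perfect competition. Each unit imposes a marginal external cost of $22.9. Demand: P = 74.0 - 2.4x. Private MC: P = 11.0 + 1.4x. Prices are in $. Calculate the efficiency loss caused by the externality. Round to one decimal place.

DWL = $69.0

Market equilibrium (private): 11.0 + 1.4x = 74.0 - 2.4x → x_m = 16.5789.
Social marginal cost = private MC + MEC = 33.9 + 1.4x.
Set SMC = demand: 33.9 + 1.4x = 74.0 - 2.4x → x* = 10.5526.
The welfare-loss triangle has base |x_m − x*| and height MEC(x_m) (the vertical gap between SMC and demand is zero at x* and MEC at x_m).
DWL = ½ × 6.0263 × 22.9000 = 69.0011.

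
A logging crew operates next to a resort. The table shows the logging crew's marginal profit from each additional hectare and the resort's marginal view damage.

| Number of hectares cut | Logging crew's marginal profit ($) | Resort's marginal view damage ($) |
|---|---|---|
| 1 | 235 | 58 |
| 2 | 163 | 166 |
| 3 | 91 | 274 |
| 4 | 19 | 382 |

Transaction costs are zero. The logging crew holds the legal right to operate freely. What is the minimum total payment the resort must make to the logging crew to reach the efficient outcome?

$273

Left alone the logging crew would choose level 4 (marginal profit stays positive).
Efficient level: k* = 1 (marginal profit ≥ marginal view damage through 1).
The resort must at least cover the logging crew's forgone profit from cutting 4→1: 163 + 91 + 19 = 273.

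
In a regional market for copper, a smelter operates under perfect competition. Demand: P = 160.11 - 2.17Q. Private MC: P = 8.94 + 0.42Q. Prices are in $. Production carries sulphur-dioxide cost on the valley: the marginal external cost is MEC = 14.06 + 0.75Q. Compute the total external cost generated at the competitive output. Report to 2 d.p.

Market equilibrium (private): 8.94 + 0.42Q = 160.11 - 2.17Q → Q_m = 58.3668.
Total external cost = ∫₀^{Q_m} (14.06 + 0.75Q) dQ = 14.06×58.3668 + ½×0.75×58.3668² = 2098.1435.

$2098.14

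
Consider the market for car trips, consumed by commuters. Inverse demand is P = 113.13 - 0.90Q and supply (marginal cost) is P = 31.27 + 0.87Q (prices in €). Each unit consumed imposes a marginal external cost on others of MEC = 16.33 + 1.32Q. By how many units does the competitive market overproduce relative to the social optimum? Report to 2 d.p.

Market equilibrium (private): 31.27 + 0.87Q = 113.13 - 0.90Q → Q_m = 46.2486.
Social marginal benefit = demand − MEC = 96.80 - 2.22Q.
Set SMB = MC: 96.80 - 2.22Q = 31.27 + 0.87Q → Q* = 21.2071.
Gap = |46.2486 − 21.2071| = 25.0415.

25.04 units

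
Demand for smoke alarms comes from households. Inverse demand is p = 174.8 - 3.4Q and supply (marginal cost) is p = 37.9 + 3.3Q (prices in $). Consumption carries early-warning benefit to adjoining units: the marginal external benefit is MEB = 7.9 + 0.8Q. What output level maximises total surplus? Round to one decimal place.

Q* = 24.5

Social marginal benefit = demand + MEB = 182.7 - 2.6Q.
Set SMB = MC: 182.7 - 2.6Q = 37.9 + 3.3Q → Q* = 24.5424.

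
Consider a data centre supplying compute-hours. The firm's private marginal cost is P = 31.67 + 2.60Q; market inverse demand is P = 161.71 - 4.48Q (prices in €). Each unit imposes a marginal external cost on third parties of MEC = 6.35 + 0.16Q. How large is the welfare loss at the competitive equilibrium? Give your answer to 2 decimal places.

Market equilibrium (private): 31.67 + 2.60Q = 161.71 - 4.48Q → Q_m = 18.3672.
Social marginal cost = private MC + MEC = 38.02 + 2.76Q.
Set SMC = demand: 38.02 + 2.76Q = 161.71 - 4.48Q → Q* = 17.0843.
The welfare-loss triangle has base |Q_m − Q*| and height MEC(Q_m) (the vertical gap between SMC and demand is zero at Q* and MEC at Q_m).
DWL = ½ × 1.2829 × 9.2888 = 5.9583.

DWL = €5.96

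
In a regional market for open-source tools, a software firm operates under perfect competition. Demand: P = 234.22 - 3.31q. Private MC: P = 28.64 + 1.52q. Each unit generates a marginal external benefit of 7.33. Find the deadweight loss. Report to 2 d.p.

DWL = 5.56

Market equilibrium (private): 28.64 + 1.52q = 234.22 - 3.31q → q_m = 42.5631.
Social marginal cost = private MC − MEB = 21.31 + 1.52q.
Set SMC = demand: 21.31 + 1.52q = 234.22 - 3.31q → q* = 44.0807.
Height of the DWL triangle at q_m is demand(q_m) − SMC(q_m) = MEB(q_m) = 7.3300.
DWL = ½ × 1.5176 × 7.3300 = 5.5620.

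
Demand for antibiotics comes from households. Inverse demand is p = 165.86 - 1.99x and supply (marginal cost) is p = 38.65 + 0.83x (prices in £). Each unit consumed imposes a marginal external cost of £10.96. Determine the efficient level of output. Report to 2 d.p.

x* = 41.22

Social marginal benefit = demand − MEC = 154.90 - 1.99x.
Set SMB = MC: 154.90 - 1.99x = 38.65 + 0.83x → x* = 41.2234.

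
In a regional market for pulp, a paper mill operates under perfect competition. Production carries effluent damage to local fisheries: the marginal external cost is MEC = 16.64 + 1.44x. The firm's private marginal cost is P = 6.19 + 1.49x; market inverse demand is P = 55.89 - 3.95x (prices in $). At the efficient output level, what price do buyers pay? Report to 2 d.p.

Social marginal cost = private MC + MEC = 22.83 + 2.93x.
Set SMC = demand: 22.83 + 2.93x = 55.89 - 3.95x → x* = 4.8052.
Consumer price on the demand curve at x*: 55.89 − 3.95×4.8052 = 36.9095.

P = $36.91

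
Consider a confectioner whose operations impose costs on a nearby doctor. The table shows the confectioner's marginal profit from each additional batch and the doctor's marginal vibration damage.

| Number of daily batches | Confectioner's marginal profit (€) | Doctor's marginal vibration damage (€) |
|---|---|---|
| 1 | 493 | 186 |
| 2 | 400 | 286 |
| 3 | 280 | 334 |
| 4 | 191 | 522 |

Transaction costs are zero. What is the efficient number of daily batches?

Bargaining reaches the level where marginal profit last exceeds marginal vibration damage.
That holds through level 2 (400 ≥ 286) but not at 3 (280 < 334).

2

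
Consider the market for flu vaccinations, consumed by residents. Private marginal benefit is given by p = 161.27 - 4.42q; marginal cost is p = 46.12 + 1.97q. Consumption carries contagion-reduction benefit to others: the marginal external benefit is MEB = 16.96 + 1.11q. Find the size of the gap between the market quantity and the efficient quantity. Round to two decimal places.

Market equilibrium (private): 46.12 + 1.97q = 161.27 - 4.42q → q_m = 18.0203.
Social marginal benefit = demand + MEB = 178.23 - 3.31q.
Set SMB = MC: 178.23 - 3.31q = 46.12 + 1.97q → q* = 25.0208.
Gap = |18.0203 − 25.0208| = 7.0005.

7.00 units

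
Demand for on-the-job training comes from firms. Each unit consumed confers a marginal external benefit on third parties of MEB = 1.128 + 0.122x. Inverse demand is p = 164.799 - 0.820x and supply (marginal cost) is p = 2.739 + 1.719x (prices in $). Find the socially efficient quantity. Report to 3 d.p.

Social marginal benefit = demand + MEB = 165.927 - 0.698x.
Set SMB = MC: 165.927 - 0.698x = 2.739 + 1.719x → x* = 67.5168.

x* = 67.517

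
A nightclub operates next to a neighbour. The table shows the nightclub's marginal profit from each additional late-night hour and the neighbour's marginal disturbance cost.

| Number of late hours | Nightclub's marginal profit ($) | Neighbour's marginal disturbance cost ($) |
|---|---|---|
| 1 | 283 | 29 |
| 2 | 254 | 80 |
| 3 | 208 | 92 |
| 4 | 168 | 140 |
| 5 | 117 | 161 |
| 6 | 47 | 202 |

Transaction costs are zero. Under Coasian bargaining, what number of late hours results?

Bargaining reaches the level where marginal profit last exceeds marginal disturbance cost.
That holds through level 4 (168 ≥ 140) but not at 5 (117 < 161).

4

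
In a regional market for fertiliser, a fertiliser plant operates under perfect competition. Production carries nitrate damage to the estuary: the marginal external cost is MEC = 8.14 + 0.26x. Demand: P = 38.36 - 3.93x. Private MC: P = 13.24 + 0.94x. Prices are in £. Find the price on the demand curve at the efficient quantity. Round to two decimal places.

Social marginal cost = private MC + MEC = 21.38 + 1.20x.
Set SMC = demand: 21.38 + 1.20x = 38.36 - 3.93x → x* = 3.3099.
Consumer price on the demand curve at x*: 38.36 − 3.93×3.3099 = 25.3521.

P = £25.35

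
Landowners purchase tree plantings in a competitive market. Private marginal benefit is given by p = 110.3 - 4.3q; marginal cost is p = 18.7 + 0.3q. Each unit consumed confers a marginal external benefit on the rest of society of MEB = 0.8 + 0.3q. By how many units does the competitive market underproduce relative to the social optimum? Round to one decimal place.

1.6 units

Market equilibrium (private): 18.7 + 0.3q = 110.3 - 4.3q → q_m = 19.9130.
Social marginal benefit = demand + MEB = 111.1 - 4.0q.
Set SMB = MC: 111.1 - 4.0q = 18.7 + 0.3q → q* = 21.4884.
Gap = |19.9130 − 21.4884| = 1.5754.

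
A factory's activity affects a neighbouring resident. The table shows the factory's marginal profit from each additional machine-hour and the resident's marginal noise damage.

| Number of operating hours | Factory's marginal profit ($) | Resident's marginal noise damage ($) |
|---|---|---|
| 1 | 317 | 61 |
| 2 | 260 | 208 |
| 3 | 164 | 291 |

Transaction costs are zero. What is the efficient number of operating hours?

2

Bargaining reaches the level where marginal profit last exceeds marginal noise damage.
That holds through level 2 (260 ≥ 208) but not at 3 (164 < 291).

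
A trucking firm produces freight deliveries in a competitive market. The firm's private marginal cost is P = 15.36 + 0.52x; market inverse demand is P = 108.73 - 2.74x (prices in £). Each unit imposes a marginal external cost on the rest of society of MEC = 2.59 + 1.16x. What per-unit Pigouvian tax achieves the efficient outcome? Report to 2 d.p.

Social marginal cost = private MC + MEC = 17.95 + 1.68x.
Set SMC = demand: 17.95 + 1.68x = 108.73 - 2.74x → x* = 20.5385.
The Pigouvian tax equals MEC at x*: 2.59 + 1.16×20.5385 = 26.4147.

tax = £26.41 per unit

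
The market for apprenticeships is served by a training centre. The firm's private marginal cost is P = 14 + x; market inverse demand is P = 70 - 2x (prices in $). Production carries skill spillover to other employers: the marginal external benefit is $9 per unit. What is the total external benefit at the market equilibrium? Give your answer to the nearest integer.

Market equilibrium (private): 14 + x = 70 - 2x → x_m = 18.6667.
Total external benefit = MEB × x_m = 9 × 18.6667 = 168.0003.

$168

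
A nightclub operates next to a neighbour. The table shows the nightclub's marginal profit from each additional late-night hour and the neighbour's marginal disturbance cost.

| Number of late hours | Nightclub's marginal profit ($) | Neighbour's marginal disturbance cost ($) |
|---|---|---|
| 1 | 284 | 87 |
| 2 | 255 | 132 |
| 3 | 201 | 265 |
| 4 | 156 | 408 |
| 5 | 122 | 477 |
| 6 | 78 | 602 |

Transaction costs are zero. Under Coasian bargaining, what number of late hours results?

Bargaining reaches the level where marginal profit last exceeds marginal disturbance cost.
That holds through level 2 (255 ≥ 132) but not at 3 (201 < 265).

2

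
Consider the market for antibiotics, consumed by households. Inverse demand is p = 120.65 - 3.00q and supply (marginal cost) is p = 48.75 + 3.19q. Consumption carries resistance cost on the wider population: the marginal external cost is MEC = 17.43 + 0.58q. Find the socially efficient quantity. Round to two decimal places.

q* = 8.05

Social marginal benefit = demand − MEC = 103.22 - 3.58q.
Set SMB = MC: 103.22 - 3.58q = 48.75 + 3.19q → q* = 8.0458.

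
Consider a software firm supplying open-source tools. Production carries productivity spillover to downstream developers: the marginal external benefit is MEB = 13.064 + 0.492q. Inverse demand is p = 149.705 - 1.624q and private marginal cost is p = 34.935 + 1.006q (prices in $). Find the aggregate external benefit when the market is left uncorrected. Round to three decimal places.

$1038.566

Market equilibrium (private): 34.935 + 1.006q = 149.705 - 1.624q → q_m = 43.6388.
Total external benefit = ∫₀^{q_m} (13.064 + 0.492q) dq = 13.064×43.6388 + ½×0.492×43.6388² = 1038.5661.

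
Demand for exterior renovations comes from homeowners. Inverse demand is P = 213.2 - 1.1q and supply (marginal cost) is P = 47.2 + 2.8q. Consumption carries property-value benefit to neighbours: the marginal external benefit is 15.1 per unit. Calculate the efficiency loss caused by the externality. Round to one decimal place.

DWL = 29.2

Market equilibrium (private): 47.2 + 2.8q = 213.2 - 1.1q → q_m = 42.5641.
Social marginal benefit = demand + MEB = 228.3 - 1.1q.
Set SMB = MC: 228.3 - 1.1q = 47.2 + 2.8q → q* = 46.4359.
The welfare-loss triangle has base |q_m − q*| and height MEB(q_m) (the vertical gap between SMB and MC is zero at q* and MEB at q_m).
DWL = ½ × 3.8718 × 15.1000 = 29.2321.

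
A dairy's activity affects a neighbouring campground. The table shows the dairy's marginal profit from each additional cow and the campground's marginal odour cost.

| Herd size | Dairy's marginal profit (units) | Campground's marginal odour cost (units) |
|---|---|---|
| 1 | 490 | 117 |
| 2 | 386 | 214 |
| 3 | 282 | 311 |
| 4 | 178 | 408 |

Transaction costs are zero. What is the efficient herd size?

2

Bargaining reaches the level where marginal profit last exceeds marginal odour cost.
That holds through level 2 (386 ≥ 214) but not at 3 (282 < 311).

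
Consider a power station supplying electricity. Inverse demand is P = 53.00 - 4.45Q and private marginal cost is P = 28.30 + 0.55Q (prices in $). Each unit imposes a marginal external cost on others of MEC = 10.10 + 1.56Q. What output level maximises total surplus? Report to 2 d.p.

Social marginal cost = private MC + MEC = 38.40 + 2.11Q.
Set SMC = demand: 38.40 + 2.11Q = 53.00 - 4.45Q → Q* = 2.2256.

Q* = 2.23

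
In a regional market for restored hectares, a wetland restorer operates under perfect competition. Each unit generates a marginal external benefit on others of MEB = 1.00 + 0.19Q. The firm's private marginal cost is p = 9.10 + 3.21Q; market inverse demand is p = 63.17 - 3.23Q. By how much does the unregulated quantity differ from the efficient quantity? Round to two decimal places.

Market equilibrium (private): 9.10 + 3.21Q = 63.17 - 3.23Q → Q_m = 8.3960.
Social marginal cost = private MC − MEB = 8.10 + 3.02Q.
Set SMC = demand: 8.10 + 3.02Q = 63.17 - 3.23Q → Q* = 8.8112.
Gap = |8.3960 − 8.8112| = 0.4152.

0.42 units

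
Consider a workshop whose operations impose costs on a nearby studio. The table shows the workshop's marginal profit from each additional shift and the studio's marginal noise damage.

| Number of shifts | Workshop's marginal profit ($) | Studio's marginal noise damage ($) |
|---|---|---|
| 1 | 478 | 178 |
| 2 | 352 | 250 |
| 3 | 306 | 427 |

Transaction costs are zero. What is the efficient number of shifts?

2

Bargaining reaches the level where marginal profit last exceeds marginal noise damage.
That holds through level 2 (352 ≥ 250) but not at 3 (306 < 427).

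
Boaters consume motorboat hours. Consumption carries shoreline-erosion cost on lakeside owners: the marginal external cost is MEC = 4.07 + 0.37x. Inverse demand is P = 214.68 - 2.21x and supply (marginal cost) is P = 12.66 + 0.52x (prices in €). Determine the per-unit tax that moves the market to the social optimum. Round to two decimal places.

Social marginal benefit = demand − MEC = 210.61 - 2.58x.
Set SMB = MC: 210.61 - 2.58x = 12.66 + 0.52x → x* = 63.8548.
The Pigouvian tax equals MEC at x*: 4.07 + 0.37×63.8548 = 27.6963.

tax = €27.70 per unit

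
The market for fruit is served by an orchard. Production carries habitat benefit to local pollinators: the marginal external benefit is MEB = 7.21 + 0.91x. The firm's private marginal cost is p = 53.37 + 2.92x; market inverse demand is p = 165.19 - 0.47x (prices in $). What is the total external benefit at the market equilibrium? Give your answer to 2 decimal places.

$732.88

Market equilibrium (private): 53.37 + 2.92x = 165.19 - 0.47x → x_m = 32.9853.
Total external benefit = ∫₀^{x_m} (7.21 + 0.91x) dx = 7.21×32.9853 + ½×0.91×32.9853² = 732.8777.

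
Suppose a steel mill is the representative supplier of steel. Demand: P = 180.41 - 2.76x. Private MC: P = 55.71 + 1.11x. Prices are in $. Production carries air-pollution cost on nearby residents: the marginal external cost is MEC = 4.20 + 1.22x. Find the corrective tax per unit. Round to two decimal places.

tax = $33.08 per unit

Social marginal cost = private MC + MEC = 59.91 + 2.33x.
Set SMC = demand: 59.91 + 2.33x = 180.41 - 2.76x → x* = 23.6739.
The Pigouvian tax equals MEC at x*: 4.20 + 1.22×23.6739 = 33.0822.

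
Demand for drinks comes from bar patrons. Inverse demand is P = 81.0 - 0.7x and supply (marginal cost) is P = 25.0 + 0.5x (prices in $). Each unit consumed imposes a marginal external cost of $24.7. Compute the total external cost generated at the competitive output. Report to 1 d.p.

Market equilibrium (private): 25.0 + 0.5x = 81.0 - 0.7x → x_m = 46.6667.
Total external cost = MEC × x_m = 24.7 × 46.6667 = 1152.6675.

$1152.7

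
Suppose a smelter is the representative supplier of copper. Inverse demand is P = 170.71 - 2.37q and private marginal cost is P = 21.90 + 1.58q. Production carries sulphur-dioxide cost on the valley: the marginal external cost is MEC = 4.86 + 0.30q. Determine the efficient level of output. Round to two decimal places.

q* = 33.87

Social marginal cost = private MC + MEC = 26.76 + 1.88q.
Set SMC = demand: 26.76 + 1.88q = 170.71 - 2.37q → q* = 33.8706.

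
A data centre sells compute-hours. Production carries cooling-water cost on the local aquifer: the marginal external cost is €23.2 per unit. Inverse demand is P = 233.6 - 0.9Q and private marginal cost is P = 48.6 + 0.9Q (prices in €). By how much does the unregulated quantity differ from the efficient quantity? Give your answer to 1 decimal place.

12.9 units

Market equilibrium (private): 48.6 + 0.9Q = 233.6 - 0.9Q → Q_m = 102.7778.
Social marginal cost = private MC + MEC = 71.8 + 0.9Q.
Set SMC = demand: 71.8 + 0.9Q = 233.6 - 0.9Q → Q* = 89.8889.
Gap = |102.7778 − 89.8889| = 12.8889.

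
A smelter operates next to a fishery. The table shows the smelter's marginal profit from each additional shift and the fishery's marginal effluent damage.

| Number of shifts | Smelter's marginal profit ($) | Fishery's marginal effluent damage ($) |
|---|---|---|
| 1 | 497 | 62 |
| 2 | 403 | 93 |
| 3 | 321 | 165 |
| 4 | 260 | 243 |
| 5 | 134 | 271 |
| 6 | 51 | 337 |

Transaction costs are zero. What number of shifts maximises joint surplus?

4

Bargaining reaches the level where marginal profit last exceeds marginal effluent damage.
That holds through level 4 (260 ≥ 243) but not at 5 (134 < 271).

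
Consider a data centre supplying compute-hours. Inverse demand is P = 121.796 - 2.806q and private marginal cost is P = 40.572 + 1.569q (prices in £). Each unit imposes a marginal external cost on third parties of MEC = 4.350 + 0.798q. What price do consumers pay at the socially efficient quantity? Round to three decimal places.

Social marginal cost = private MC + MEC = 44.922 + 2.367q.
Set SMC = demand: 44.922 + 2.367q = 121.796 - 2.806q → q* = 14.8606.
Consumer price on the demand curve at q*: 121.796 − 2.806×14.8606 = 80.0972.

P = £80.097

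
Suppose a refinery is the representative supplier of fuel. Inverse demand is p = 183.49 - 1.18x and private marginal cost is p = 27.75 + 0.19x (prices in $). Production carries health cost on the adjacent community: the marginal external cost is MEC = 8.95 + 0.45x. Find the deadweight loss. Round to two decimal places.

Market equilibrium (private): 27.75 + 0.19x = 183.49 - 1.18x → x_m = 113.6788.
Social marginal cost = private MC + MEC = 36.70 + 0.64x.
Set SMC = demand: 36.70 + 0.64x = 183.49 - 1.18x → x* = 80.6538.
The loss is the area between SMC and demand from x* to x_m; with linear curves that's a triangle of height MEC(x_m).
DWL = ½ × 33.0250 × 60.1055 = 992.4921.

DWL = $992.49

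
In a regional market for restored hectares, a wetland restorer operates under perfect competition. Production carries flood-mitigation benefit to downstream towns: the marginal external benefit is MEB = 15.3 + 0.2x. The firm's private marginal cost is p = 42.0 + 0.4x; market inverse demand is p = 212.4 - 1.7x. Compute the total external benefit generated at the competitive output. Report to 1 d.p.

Market equilibrium (private): 42.0 + 0.4x = 212.4 - 1.7x → x_m = 81.1429.
Total external benefit = ∫₀^{x_m} (15.3 + 0.2x) dx = 15.3×81.1429 + ½×0.2×81.1429² = 1899.9034.

1899.9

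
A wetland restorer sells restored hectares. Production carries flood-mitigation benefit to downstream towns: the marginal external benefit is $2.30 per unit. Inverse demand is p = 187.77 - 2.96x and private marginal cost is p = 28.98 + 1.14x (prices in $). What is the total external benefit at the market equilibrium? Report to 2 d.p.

Market equilibrium (private): 28.98 + 1.14x = 187.77 - 2.96x → x_m = 38.7293.
Total external benefit = MEB × x_m = 2.30 × 38.7293 = 89.0774.

$89.08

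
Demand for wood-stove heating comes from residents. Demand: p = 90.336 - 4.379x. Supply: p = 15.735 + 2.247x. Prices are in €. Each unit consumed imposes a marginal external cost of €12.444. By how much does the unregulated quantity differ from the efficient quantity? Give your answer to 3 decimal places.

1.878 units

Market equilibrium (private): 15.735 + 2.247x = 90.336 - 4.379x → x_m = 11.2588.
Social marginal benefit = demand − MEC = 77.892 - 4.379x.
Set SMB = MC: 77.892 - 4.379x = 15.735 + 2.247x → x* = 9.3808.
Gap = |11.2588 − 9.3808| = 1.8780.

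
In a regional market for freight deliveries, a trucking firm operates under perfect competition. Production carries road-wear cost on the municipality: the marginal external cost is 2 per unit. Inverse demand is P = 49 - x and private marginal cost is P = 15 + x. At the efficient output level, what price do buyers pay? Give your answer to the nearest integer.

P = 33

Social marginal cost = private MC + MEC = 17 + x.
Set SMC = demand: 17 + x = 49 - x → x* = 16.0000.
Consumer price on the demand curve at x*: 49 − 1×16.0000 = 33.0000.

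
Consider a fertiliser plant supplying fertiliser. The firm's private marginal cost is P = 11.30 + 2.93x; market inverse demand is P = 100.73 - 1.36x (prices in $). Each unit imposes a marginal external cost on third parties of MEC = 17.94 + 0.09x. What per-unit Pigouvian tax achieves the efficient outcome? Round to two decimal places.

tax = $19.41 per unit

Social marginal cost = private MC + MEC = 29.24 + 3.02x.
Set SMC = demand: 29.24 + 3.02x = 100.73 - 1.36x → x* = 16.3219.
The Pigouvian tax equals MEC at x*: 17.94 + 0.09×16.3219 = 19.4090.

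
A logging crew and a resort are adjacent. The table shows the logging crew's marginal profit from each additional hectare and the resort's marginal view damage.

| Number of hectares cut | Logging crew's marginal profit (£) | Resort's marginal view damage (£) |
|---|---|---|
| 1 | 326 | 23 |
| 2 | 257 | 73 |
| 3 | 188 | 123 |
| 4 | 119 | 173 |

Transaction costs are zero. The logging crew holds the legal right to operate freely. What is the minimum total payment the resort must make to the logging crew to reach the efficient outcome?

£119

Left alone the logging crew would choose level 4 (marginal profit stays positive).
Efficient level: k* = 3 (marginal profit ≥ marginal view damage through 3).
The resort must at least cover the logging crew's forgone profit from cutting 4→3: 119 = 119.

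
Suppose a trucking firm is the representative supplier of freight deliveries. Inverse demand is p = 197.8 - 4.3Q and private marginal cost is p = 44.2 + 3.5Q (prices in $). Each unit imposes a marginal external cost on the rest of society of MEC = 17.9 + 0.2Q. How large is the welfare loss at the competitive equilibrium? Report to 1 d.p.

DWL = $29.8

Market equilibrium (private): 44.2 + 3.5Q = 197.8 - 4.3Q → Q_m = 19.6923.
Social marginal cost = private MC + MEC = 62.1 + 3.7Q.
Set SMC = demand: 62.1 + 3.7Q = 197.8 - 4.3Q → Q* = 16.9625.
The welfare-loss triangle has base |Q_m − Q*| and height MEC(Q_m) (the vertical gap between SMC and demand is zero at Q* and MEC at Q_m).
DWL = ½ × 2.7298 × 21.8385 = 29.8074.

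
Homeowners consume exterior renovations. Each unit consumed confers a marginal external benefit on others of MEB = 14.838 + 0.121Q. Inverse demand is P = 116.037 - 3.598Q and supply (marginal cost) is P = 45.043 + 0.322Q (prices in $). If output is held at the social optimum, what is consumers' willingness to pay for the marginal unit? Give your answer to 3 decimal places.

P = $34.746

Social marginal benefit = demand + MEB = 130.875 - 3.477Q.
Set SMB = MC: 130.875 - 3.477Q = 45.043 + 0.322Q → Q* = 22.5933.
Consumer price on the demand curve at Q*: 116.037 − 3.598×22.5933 = 34.7463.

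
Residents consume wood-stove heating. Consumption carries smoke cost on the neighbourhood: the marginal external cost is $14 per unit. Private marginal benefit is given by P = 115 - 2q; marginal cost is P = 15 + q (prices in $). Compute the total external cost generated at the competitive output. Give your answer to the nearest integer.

Market equilibrium (private): 15 + q = 115 - 2q → q_m = 33.3333.
Total external cost = MEC × q_m = 14 × 33.3333 = 466.6662.

$467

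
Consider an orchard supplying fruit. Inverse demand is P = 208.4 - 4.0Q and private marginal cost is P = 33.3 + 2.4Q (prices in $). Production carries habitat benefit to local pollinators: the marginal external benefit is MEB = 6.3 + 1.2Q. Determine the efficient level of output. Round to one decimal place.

Social marginal cost = private MC − MEB = 27.0 + 1.2Q.
Set SMC = demand: 27.0 + 1.2Q = 208.4 - 4.0Q → Q* = 34.8846.

Q* = 34.9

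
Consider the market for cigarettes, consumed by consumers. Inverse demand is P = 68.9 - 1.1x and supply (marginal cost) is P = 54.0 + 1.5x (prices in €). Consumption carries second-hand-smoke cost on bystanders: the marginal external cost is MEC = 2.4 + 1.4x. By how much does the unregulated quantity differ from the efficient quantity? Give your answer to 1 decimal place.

2.6 units

Market equilibrium (private): 54.0 + 1.5x = 68.9 - 1.1x → x_m = 5.7308.
Social marginal benefit = demand − MEC = 66.5 - 2.5x.
Set SMB = MC: 66.5 - 2.5x = 54.0 + 1.5x → x* = 3.1250.
Gap = |5.7308 − 3.1250| = 2.6058.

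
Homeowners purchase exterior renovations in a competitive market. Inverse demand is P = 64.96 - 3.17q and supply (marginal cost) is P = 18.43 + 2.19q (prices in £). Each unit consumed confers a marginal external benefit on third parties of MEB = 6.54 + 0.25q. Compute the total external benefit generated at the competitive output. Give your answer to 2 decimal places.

£66.19

Market equilibrium (private): 18.43 + 2.19q = 64.96 - 3.17q → q_m = 8.6810.
Total external benefit = ∫₀^{q_m} (6.54 + 0.25q) dq = 6.54×8.6810 + ½×0.25×8.6810² = 66.1937.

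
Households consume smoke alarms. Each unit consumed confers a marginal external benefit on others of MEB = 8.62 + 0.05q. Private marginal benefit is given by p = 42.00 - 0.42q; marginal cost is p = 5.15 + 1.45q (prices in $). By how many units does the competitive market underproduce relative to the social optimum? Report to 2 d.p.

5.28 units

Market equilibrium (private): 5.15 + 1.45q = 42.00 - 0.42q → q_m = 19.7059.
Social marginal benefit = demand + MEB = 50.62 - 0.37q.
Set SMB = MC: 50.62 - 0.37q = 5.15 + 1.45q → q* = 24.9835.
Gap = |19.7059 − 24.9835| = 5.2776.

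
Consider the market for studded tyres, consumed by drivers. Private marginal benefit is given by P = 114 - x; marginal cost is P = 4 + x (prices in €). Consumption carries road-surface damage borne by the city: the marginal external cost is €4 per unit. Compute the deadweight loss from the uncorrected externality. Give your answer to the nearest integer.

DWL = €4

Market equilibrium (private): 4 + x = 114 - x → x_m = 55.0000.
Social marginal benefit = demand − MEC = 110 - x.
Set SMB = MC: 110 - x = 4 + x → x* = 53.0000.
Between x* and x_m the wedge MC − SMB runs linearly from 0 to MEC(x_m), so the loss is a triangle.
DWL = ½ × 2.0000 × 4.0000 = 4.0000.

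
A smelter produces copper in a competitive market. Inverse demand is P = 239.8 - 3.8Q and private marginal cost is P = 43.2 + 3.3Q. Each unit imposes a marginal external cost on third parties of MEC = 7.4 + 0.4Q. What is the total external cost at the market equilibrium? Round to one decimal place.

358.3

Market equilibrium (private): 43.2 + 3.3Q = 239.8 - 3.8Q → Q_m = 27.6901.
Total external cost = ∫₀^{Q_m} (7.4 + 0.4Q) dQ = 7.4×27.6901 + ½×0.4×27.6901² = 358.2551.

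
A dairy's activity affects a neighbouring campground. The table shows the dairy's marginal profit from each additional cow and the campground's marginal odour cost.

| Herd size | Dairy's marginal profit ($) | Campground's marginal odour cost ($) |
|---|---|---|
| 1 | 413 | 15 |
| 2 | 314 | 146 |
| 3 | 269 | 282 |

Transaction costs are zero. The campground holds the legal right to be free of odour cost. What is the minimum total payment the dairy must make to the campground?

Efficient level: marginal profit ≥ marginal odour cost through level 2, so k* = 2.
With the campground holding the right, the dairy must at least compensate total damage at k*: 15 + 146 = 161.

$161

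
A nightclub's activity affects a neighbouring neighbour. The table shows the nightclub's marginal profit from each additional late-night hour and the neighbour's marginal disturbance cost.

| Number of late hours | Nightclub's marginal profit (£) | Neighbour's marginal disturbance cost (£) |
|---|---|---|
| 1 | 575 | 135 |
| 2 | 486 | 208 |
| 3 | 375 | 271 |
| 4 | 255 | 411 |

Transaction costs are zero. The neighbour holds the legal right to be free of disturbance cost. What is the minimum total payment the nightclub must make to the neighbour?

Efficient level: marginal profit ≥ marginal disturbance cost through level 3, so k* = 3.
With the neighbour holding the right, the nightclub must at least compensate total damage at k*: 135 + 208 + 271 = 614.

£614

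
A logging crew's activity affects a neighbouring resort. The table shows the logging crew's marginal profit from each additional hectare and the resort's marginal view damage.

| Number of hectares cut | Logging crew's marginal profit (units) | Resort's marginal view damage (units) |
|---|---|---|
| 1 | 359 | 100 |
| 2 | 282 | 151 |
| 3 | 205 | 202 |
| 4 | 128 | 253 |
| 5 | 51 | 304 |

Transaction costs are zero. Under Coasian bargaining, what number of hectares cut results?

3

Bargaining reaches the level where marginal profit last exceeds marginal view damage.
That holds through level 3 (205 ≥ 202) but not at 4 (128 < 253).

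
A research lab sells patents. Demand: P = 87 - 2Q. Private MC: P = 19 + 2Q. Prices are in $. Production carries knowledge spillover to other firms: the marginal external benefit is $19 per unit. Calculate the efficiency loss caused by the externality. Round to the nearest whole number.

Market equilibrium (private): 19 + 2Q = 87 - 2Q → Q_m = 17.0000.
Social marginal cost = private MC − MEB = 0 + 2Q.
Set SMC = demand: 0 + 2Q = 87 - 2Q → Q* = 21.7500.
The welfare-loss triangle has base |Q_m − Q*| and height MEB(Q_m) (the vertical gap between SMC and demand is zero at Q* and MEB at Q_m).
DWL = ½ × 4.7500 × 19.0000 = 45.1250.

DWL = $45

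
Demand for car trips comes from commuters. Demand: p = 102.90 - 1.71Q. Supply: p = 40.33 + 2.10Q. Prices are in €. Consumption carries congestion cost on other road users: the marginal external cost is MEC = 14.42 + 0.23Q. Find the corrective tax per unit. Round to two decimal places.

Social marginal benefit = demand − MEC = 88.48 - 1.94Q.
Set SMB = MC: 88.48 - 1.94Q = 40.33 + 2.10Q → Q* = 11.9183.
The Pigouvian tax equals MEC at Q*: 14.42 + 0.23×11.9183 = 17.1612.

tax = €17.16 per unit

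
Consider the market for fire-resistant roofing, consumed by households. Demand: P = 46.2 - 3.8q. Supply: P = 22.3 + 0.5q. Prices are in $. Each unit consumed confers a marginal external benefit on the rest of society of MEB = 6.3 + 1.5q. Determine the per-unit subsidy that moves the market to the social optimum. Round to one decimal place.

Social marginal benefit = demand + MEB = 52.5 - 2.3q.
Set SMB = MC: 52.5 - 2.3q = 22.3 + 0.5q → q* = 10.7857.
The Pigouvian subsidy equals MEB at q*: 6.3 + 1.5×10.7857 = 22.4786.

subsidy = $22.5 per unit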